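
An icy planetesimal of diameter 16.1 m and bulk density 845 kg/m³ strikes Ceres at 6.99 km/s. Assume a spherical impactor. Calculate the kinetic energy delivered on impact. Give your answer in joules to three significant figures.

E ≈ 4.51 × 10^13 J

v = 6990 m/s.
Mass m = (π/6) ρ d³ = (π/6) × 845 × (16.1)³ = 1.846 × 10^6 kg
E = ½ m v² = 0.5 × 1.846 × 10^6 × (6990)² = 4.510 × 10^13 J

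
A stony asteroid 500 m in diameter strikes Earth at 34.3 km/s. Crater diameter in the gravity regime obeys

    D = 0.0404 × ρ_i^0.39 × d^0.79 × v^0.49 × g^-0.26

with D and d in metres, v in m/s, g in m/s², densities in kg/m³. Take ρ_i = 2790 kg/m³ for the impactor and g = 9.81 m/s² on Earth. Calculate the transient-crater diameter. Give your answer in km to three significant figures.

In SI units: v = 34300 m/s.
ρ_i^0.39 = 2790^0.39 = 22.07
d^0.79 = 500^0.79 = 135.6
v^0.49 = 34300^0.49 = 166.8
g^-0.26 = 9.81^-0.26 = 0.5523
D = 0.0404 × 22.07 × 135.6 × 166.8 × 0.5523 = 11138 m
   = 11.14 km

D ≈ 11.1 km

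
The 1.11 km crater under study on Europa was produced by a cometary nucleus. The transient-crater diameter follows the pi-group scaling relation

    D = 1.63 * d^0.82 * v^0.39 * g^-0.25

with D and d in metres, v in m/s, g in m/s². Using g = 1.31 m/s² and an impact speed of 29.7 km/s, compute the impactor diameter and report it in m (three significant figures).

Rearranging for d: d = [D / (1.63 · 29700^0.39 · 1.31^-0.25)]^(1/0.82).
D = 1110 m.
29700^0.39 = 55.51
1.31^-0.25 = 0.9347
Denominator = 1.63 × 55.51 × 0.9347 = 84.57
D / 84.57 = 1110 / 84.57 = 13.13
d = 13.13^(1/0.82) = 13.13^1.2195 = 23.11 m

d ≈ 23.1 m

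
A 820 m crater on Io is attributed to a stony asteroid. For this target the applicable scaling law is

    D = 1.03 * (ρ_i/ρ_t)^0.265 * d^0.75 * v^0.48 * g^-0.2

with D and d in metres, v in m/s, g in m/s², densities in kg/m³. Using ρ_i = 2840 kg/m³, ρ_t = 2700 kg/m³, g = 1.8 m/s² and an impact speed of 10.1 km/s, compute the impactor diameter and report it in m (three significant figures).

Rearranging for d: d = [D / (1.03 · (2840/2700)^0.265 · 10100^0.48 · 1.8^-0.2)]^(1/0.75).
(2840/2700)^0.265 = 1.013
10100^0.48 = 83.57
1.8^-0.2 = 0.8891
Denominator = 1.03 × 1.013 × 83.57 × 0.8891 = 77.53
D / 77.53 = 820 / 77.53 = 10.58
d = 10.58^(1/0.75) = 10.58^1.3333 = 23.22 m

d ≈ 23.2 m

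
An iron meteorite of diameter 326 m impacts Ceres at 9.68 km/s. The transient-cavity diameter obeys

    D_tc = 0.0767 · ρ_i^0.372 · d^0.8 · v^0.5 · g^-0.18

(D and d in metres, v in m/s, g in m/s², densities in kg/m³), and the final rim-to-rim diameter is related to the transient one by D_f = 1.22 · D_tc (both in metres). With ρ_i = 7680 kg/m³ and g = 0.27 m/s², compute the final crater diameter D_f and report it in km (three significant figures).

v = 9680 m/s.
ρ_i^0.372 = 7680^0.372 = 27.88
d^0.8 = 326^0.8 = 102.5
v^0.5 = 9680^0.5 = 98.39
g^-0.18 = 0.27^-0.18 = 1.266
D_tc = 0.0767 × 27.88 × 102.5 × 98.39 × 1.266 = 27300 m
D_f = 1.22 × 27300 = 33306 m
     = 33.31 km

D_f ≈ 33.3 km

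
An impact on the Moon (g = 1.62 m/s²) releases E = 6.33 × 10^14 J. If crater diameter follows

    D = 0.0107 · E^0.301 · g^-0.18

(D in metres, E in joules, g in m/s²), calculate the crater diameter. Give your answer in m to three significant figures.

E^0.301 = (6.33 × 10^14)^0.301 = 2.852 × 10^4
g^-0.18 = 1.62^-0.18 = 0.9168
D = 0.0107 × 2.852 × 10^4 × 0.9168 = 279.8 m

D ≈ 280 m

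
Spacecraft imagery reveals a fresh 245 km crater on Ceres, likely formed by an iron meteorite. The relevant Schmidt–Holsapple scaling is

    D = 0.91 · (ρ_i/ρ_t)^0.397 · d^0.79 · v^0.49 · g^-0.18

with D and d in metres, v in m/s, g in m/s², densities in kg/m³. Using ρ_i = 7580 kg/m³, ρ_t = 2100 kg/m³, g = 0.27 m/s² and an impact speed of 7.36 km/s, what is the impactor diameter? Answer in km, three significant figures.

Rearranging for d: d = [D / (0.91 · (7580/2100)^0.397 · 7360^0.49 · 0.27^-0.18)]^(1/0.79).
D = 245000 m.
(7580/2100)^0.397 = 1.665
7360^0.49 = 78.48
0.27^-0.18 = 1.266
Denominator = 0.91 × 1.665 × 78.48 × 1.266 = 150.5
D / 150.5 = 245000 / 150.5 = 1628
d = 1628^(1/0.79) = 1628^1.2658 = 11623 m

d ≈ 11.6 km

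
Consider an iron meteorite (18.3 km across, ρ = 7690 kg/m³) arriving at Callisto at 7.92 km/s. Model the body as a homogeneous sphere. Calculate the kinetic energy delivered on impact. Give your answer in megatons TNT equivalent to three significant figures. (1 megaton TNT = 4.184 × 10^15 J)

E ≈ 1.85 × 10^8 Mt TNT

d = 18300 m; v = 7920 m/s.
Mass m = (π/6) ρ d³ = (π/6) × 7690 × (18300)³ = 2.468 × 10^16 kg
E = ½ m v² = 0.5 × 2.468 × 10^16 × (7920)² = 7.740 × 10^23 J
   = 7.740 × 10^23 / 4.184×10^15 = 1.850 × 10^8 Mt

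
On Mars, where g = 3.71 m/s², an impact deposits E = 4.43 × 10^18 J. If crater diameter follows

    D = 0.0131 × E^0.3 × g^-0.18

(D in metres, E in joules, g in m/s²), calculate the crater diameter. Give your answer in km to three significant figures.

D ≈ 4.06 km

E^0.3 = (4.43 × 10^18)^0.3 = 3.926 × 10^5
g^-0.18 = 3.71^-0.18 = 0.7898
D = 0.0131 × 3.926 × 10^5 × 0.7898 = 4062 m
   = 4.062 km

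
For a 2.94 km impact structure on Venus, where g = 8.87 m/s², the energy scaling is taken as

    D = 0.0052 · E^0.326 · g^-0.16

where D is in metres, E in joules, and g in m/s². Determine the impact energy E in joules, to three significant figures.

Rearranging: E = [D / (0.0052 · g^-0.16)]^(1/0.326).
D = 2940 m.
g^-0.16 = 8.87^-0.16 = 0.7052
D / (0.0052 × 0.7052) = 2940 / (3.667 × 10^-3) = 8.017 × 10^5
E = (8.017 × 10^5)^3.0675 = 1.290 × 10^18 J

E ≈ 1.29 × 10^18 J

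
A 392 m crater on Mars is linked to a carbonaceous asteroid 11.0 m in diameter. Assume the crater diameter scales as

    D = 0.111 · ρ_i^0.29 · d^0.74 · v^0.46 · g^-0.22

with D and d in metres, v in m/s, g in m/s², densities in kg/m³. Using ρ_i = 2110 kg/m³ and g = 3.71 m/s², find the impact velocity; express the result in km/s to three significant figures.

v ≈ 16.4 km/s

Rearranging for v: v = [D / (0.111 · 2110^0.29 · 11^0.74 · 3.71^-0.22)]^(1/0.46).
2110^0.29 = 9.205
11^0.74 = 5.897
3.71^-0.22 = 0.7494
Denominator = 0.111 × 9.205 × 5.897 × 0.7494 = 4.515
D / 4.515 = 392 / 4.515 = 86.82
v = 86.82^(1/0.46) = 86.82^2.1739 = 16382 m/s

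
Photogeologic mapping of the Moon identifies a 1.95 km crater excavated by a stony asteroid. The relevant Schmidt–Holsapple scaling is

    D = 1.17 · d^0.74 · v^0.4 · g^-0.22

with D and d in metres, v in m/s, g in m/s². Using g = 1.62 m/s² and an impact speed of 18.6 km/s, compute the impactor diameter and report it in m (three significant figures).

d ≈ 128 m

Rearranging for d: d = [D / (1.17 · 18600^0.4 · 1.62^-0.22)]^(1/0.74).
D = 1950 m.
18600^0.4 = 51.03
1.62^-0.22 = 0.8993
Denominator = 1.17 × 51.03 × 0.8993 = 53.69
D / 53.69 = 1950 / 53.69 = 36.32
d = 36.32^(1/0.74) = 36.32^1.3514 = 128.3 m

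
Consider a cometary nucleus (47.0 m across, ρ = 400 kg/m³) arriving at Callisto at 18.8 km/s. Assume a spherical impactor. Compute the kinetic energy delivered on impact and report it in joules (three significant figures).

v = 18800 m/s.
Mass m = (π/6) ρ d³ = (π/6) × 400 × (47)³ = 2.174 × 10^7 kg
E = ½ m v² = 0.5 × 2.174 × 10^7 × (18800)² = 3.842 × 10^15 J

E ≈ 3.84 × 10^15 J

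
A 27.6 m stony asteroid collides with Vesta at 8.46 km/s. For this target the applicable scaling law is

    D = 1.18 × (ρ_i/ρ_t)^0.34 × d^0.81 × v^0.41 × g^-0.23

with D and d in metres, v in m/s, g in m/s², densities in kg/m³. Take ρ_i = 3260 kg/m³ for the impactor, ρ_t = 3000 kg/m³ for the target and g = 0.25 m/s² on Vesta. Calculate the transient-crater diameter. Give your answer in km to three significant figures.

D ≈ 1.00 km

In SI units: v = 8460 m/s.
(ρ_i/ρ_t)^0.34 = (3260/3000)^0.34 = 1.029
d^0.81 = 27.6^0.81 = 14.69
v^0.41 = 8460^0.41 = 40.76
g^-0.23 = 0.25^-0.23 = 1.376
D = 1.18 × 1.029 × 14.69 × 40.76 × 1.376 = 1000 m
   = 1.000 km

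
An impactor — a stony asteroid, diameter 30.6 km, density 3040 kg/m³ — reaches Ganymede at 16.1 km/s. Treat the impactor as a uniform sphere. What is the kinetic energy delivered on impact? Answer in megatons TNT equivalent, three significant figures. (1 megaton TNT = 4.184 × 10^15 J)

E ≈ 1.41 × 10^9 Mt TNT

d = 30600 m; v = 16100 m/s.
Mass m = (π/6) ρ d³ = (π/6) × 3040 × (30600)³ = 4.561 × 10^16 kg
E = ½ m v² = 0.5 × 4.561 × 10^16 × (16100)² = 5.911 × 10^24 J
   = 5.911 × 10^24 / 4.184×10^15 = 1.413 × 10^9 Mt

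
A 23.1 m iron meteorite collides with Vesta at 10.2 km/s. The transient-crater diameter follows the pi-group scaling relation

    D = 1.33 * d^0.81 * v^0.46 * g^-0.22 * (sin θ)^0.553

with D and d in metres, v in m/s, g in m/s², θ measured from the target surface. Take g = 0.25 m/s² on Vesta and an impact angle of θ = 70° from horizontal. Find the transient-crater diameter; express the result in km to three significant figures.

In SI units: v = 10200 m/s.
d^0.81 = 23.1^0.81 = 12.72
v^0.46 = 10200^0.46 = 69.82
g^-0.22 = 0.25^-0.22 = 1.357
(sin 70°)^0.553 = 0.9397^0.553 = 0.9662
D = 1.33 × 12.72 × 69.82 × 1.357 × 0.9662 = 1549 m
   = 1.549 km

D ≈ 1.55 km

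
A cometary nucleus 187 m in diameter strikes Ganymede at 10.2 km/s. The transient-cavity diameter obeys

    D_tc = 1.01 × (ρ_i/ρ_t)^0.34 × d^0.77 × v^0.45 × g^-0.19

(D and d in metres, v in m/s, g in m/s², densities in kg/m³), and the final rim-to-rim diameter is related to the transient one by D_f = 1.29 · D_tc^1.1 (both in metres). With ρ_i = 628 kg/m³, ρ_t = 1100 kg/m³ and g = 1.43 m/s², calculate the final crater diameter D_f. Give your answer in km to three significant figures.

D_f ≈ 7.95 km

v = 10200 m/s.
(ρ_i/ρ_t)^0.34 = (628/1100)^0.34 = 0.8265
d^0.77 = 187^0.77 = 56.15
v^0.45 = 10200^0.45 = 63.66
g^-0.19 = 1.43^-0.19 = 0.9343
D_tc = 1.01 × 0.8265 × 56.15 × 63.66 × 0.9343 = 2788 m
D_f = 1.29 × (2788)^1.1 = 7951 m
     = 7.951 km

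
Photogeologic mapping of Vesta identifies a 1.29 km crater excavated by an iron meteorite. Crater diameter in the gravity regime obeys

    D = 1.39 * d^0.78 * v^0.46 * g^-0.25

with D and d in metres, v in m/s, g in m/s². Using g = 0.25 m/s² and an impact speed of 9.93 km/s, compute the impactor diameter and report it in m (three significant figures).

Rearranging for d: d = [D / (1.39 · 9930^0.46 · 0.25^-0.25)]^(1/0.78).
D = 1290 m.
9930^0.46 = 68.96
0.25^-0.25 = 1.414
Denominator = 1.39 × 68.96 × 1.414 = 135.5
D / 135.5 = 1290 / 135.5 = 9.520
d = 9.520^(1/0.78) = 9.520^1.2821 = 17.98 m

d ≈ 18.0 m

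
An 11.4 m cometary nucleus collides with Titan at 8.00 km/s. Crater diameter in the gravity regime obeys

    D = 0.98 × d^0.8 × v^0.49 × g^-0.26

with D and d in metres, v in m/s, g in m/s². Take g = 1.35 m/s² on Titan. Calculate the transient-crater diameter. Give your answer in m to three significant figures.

In SI units: v = 8000 m/s.
d^0.8 = 11.4^0.8 = 7.007
v^0.49 = 8000^0.49 = 81.75
g^-0.26 = 1.35^-0.26 = 0.9249
D = 0.98 × 7.007 × 81.75 × 0.9249 = 519.2 m

D ≈ 519 m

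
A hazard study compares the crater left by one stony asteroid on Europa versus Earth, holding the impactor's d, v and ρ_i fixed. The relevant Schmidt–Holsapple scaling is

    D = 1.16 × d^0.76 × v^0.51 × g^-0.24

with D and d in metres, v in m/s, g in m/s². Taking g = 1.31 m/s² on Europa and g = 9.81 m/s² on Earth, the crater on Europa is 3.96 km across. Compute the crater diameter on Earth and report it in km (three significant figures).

D ≈ 2.44 km

All impactor-dependent factors cancel in the ratio, leaving D_Earth/D_Europa = (g_Earth/g_Europa)^-0.24.
(9.81/1.31)^-0.24 = 7.489^-0.24 = 0.6168
D_Earth = 0.6168 × 3.96 km = 2.44 km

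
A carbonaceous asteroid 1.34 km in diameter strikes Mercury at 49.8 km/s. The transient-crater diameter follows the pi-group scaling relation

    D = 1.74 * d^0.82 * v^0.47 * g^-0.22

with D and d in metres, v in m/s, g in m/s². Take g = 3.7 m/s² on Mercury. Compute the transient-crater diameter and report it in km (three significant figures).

In SI units: d = 1340 m, v = 49800 m/s.
d^0.82 = 1340^0.82 = 366.6
v^0.47 = 49800^0.47 = 161.3
g^-0.22 = 3.7^-0.22 = 0.7499
D = 1.74 × 366.6 × 161.3 × 0.7499 = 77158 m
   = 77.16 km

D ≈ 77.2 km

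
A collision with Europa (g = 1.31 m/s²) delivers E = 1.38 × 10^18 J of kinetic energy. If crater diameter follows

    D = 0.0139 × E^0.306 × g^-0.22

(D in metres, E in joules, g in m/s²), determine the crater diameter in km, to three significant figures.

D ≈ 4.66 km

E^0.306 = (1.38 × 10^18)^0.306 = 3.555 × 10^5
g^-0.22 = 1.31^-0.22 = 0.9423
D = 0.0139 × 3.555 × 10^5 × 0.9423 = 4656 m
   = 4.656 km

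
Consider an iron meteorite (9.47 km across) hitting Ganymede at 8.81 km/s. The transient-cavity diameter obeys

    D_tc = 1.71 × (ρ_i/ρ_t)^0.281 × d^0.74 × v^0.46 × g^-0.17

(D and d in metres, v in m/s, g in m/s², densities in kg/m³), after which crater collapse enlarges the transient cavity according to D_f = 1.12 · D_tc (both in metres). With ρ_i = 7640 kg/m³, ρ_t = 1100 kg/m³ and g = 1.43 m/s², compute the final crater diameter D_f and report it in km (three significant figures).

D_f ≈ 178 km

In SI: d = 9470 m, v = 8810 m/s.
(ρ_i/ρ_t)^0.281 = (7640/1100)^0.281 = 1.724
d^0.74 = 9470^0.74 = 876.0
v^0.46 = 8810^0.46 = 65.27
g^-0.17 = 1.43^-0.17 = 0.9410
D_tc = 1.71 × 1.724 × 876.0 × 65.27 × 0.9410 = 1.586 × 10^5 m
D_f = 1.12 × 1.586 × 10^5 = 1.776 × 10^5 m
     = 177.6 km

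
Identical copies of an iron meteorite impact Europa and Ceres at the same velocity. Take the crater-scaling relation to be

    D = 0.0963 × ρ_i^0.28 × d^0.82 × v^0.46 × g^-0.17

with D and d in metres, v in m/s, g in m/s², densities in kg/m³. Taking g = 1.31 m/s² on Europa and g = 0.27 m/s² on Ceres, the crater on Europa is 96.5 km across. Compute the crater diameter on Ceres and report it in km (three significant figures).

D ≈ 126 km

All impactor-dependent factors cancel in the ratio, leaving D_Ceres/D_Europa = (g_Ceres/g_Europa)^-0.17.
(0.27/1.31)^-0.17 = 0.2061^-0.17 = 1.308
D_Ceres = 1.308 × 96.5 km = 126 km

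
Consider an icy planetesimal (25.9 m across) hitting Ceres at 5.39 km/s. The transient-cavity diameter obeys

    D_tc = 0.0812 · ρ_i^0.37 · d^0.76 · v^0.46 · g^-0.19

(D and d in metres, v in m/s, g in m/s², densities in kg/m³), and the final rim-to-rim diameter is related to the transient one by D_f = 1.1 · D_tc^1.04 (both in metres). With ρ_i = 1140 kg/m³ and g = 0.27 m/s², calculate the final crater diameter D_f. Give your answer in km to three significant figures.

D_f ≈ 1.25 km

v = 5390 m/s.
ρ_i^0.37 = 1140^0.37 = 13.52
d^0.76 = 25.9^0.76 = 11.86
v^0.46 = 5390^0.46 = 52.06
g^-0.19 = 0.27^-0.19 = 1.282
D_tc = 0.0812 × 13.52 × 11.86 × 52.06 × 1.282 = 869.0 m
D_f = 1.1 × (869.0)^1.04 = 1253 m
     = 1.253 km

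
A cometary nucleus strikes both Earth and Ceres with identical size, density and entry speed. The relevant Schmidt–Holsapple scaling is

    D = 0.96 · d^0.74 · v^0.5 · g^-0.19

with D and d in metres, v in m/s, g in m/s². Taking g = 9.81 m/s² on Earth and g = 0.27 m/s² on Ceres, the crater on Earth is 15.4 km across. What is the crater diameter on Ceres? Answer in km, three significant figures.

All impactor-dependent factors cancel in the ratio, leaving D_Ceres/D_Earth = (g_Ceres/g_Earth)^-0.19.
(0.27/9.81)^-0.19 = 0.02752^-0.19 = 1.979
D_Ceres = 1.979 × 15.4 km = 30.5 km

D ≈ 30.5 km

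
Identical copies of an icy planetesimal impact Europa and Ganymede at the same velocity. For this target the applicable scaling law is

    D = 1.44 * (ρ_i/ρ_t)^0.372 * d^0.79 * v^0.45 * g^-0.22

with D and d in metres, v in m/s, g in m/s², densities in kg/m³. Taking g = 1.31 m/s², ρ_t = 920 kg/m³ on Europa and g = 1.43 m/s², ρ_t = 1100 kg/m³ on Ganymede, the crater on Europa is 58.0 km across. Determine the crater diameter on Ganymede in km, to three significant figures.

D ≈ 53.2 km

The impactor-only factors (d, v, ρ_i) cancel in the ratio, leaving D_Ganymede/D_Europa = (g_Ganymede/g_Europa)^-0.22 · (ρ_t,Europa/ρ_t,Ganymede)^0.372.
(1.43/1.31)^-0.22 = 1.092^-0.22 = 0.9808
(920/1100)^0.372 = 0.8364^0.372 = 0.9357
Ratio = 0.9808 × 0.9357 = 0.9177
D_Ganymede = 0.9177 × 58.0 km = 53.2 km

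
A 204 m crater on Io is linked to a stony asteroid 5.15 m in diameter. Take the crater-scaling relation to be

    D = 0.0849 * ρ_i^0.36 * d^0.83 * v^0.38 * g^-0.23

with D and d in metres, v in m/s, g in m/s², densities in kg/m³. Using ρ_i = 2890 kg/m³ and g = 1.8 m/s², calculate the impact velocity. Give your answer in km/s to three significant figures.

Rearranging for v: v = [D / (0.0849 · 2890^0.36 · 5.15^0.83 · 1.8^-0.23)]^(1/0.38).
2890^0.36 = 17.62
5.15^0.83 = 3.898
1.8^-0.23 = 0.8735
Denominator = 0.0849 × 17.62 × 3.898 × 0.8735 = 5.094
D / 5.094 = 204 / 5.094 = 40.05
v = 40.05^(1/0.38) = 40.05^2.6316 = 16497 m/s

v ≈ 16.5 km/s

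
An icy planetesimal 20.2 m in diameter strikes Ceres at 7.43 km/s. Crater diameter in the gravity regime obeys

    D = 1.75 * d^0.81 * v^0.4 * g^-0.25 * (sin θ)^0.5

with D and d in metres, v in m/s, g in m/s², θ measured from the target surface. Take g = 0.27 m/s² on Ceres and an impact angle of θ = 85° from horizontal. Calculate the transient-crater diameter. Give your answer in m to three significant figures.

In SI units: v = 7430 m/s.
d^0.81 = 20.2^0.81 = 11.41
v^0.4 = 7430^0.4 = 35.35
g^-0.25 = 0.27^-0.25 = 1.387
(sin 85°)^0.5 = 0.9962^0.5 = 0.9981
D = 1.75 × 11.41 × 35.35 × 1.387 × 0.9981 = 977.2 m

D ≈ 977 m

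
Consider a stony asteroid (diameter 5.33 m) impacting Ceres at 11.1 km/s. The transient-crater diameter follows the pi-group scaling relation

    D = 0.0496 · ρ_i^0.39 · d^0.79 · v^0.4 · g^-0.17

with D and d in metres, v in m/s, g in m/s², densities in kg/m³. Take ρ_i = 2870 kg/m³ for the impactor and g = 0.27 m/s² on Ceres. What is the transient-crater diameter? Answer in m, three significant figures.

In SI units: v = 11100 m/s.
ρ_i^0.39 = 2870^0.39 = 22.31
d^0.79 = 5.33^0.79 = 3.751
v^0.4 = 11100^0.4 = 41.51
g^-0.17 = 0.27^-0.17 = 1.249
D = 0.0496 × 22.31 × 3.751 × 41.51 × 1.249 = 215.2 m

D ≈ 215 m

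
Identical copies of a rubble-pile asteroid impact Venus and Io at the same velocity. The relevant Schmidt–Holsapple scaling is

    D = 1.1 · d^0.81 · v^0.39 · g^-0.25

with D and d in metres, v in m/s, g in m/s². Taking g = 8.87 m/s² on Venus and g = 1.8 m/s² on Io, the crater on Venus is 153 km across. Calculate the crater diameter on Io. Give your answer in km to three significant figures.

D ≈ 228 km

All impactor-dependent factors cancel in the ratio, leaving D_Io/D_Venus = (g_Io/g_Venus)^-0.25.
(1.8/8.87)^-0.25 = 0.2029^-0.25 = 1.490
D_Io = 1.490 × 153 km = 228 km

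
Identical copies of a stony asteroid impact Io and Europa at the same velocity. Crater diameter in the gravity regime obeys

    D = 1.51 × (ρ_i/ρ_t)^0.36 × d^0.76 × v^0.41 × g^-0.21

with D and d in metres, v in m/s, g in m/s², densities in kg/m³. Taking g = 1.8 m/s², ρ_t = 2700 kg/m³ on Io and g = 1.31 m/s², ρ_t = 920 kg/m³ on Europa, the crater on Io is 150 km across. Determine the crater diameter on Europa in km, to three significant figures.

D ≈ 236 km

The impactor-only factors (d, v, ρ_i) cancel in the ratio, leaving D_Europa/D_Io = (g_Europa/g_Io)^-0.21 · (ρ_t,Io/ρ_t,Europa)^0.36.
(1.31/1.8)^-0.21 = 0.7278^-0.21 = 1.069
(2700/920)^0.36 = 2.935^0.36 = 1.473
Ratio = 1.069 × 1.473 = 1.575
D_Europa = 1.575 × 150 km = 236 km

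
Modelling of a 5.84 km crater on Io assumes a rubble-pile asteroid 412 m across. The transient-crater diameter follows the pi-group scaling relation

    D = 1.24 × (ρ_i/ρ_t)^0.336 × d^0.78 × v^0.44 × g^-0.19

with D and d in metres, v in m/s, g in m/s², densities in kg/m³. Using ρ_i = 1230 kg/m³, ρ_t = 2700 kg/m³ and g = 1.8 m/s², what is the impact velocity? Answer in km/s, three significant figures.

Rearranging for v: v = [D / (1.24 · (1230/2700)^0.336 · 412^0.78 · 1.8^-0.19)]^(1/0.44).
D = 5840 m.
(1230/2700)^0.336 = 0.7678
412^0.78 = 109.6
1.8^-0.19 = 0.8943
Denominator = 1.24 × 0.7678 × 109.6 × 0.8943 = 93.32
D / 93.32 = 5840 / 93.32 = 62.58
v = 62.58^(1/0.44) = 62.58^2.2727 = 12099 m/s

v ≈ 12.1 km/s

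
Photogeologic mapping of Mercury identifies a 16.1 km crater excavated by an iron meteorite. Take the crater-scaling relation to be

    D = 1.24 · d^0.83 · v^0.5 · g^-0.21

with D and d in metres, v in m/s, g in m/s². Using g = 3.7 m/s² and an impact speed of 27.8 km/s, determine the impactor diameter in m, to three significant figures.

Rearranging for d: d = [D / (1.24 · 27800^0.5 · 3.7^-0.21)]^(1/0.83).
D = 16100 m.
27800^0.5 = 166.7
3.7^-0.21 = 0.7598
Denominator = 1.24 × 166.7 × 0.7598 = 157.1
D / 157.1 = 16100 / 157.1 = 102.5
d = 102.5^(1/0.83) = 102.5^1.2048 = 264.6 m

d ≈ 265 m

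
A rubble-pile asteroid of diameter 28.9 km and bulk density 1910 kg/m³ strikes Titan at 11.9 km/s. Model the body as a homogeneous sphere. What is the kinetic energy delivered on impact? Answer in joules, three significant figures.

E ≈ 1.71 × 10^24 J

d = 28900 m; v = 11900 m/s.
Mass m = (π/6) ρ d³ = (π/6) × 1910 × (28900)³ = 2.414 × 10^16 kg
E = ½ m v² = 0.5 × 2.414 × 10^16 × (11900)² = 1.709 × 10^24 J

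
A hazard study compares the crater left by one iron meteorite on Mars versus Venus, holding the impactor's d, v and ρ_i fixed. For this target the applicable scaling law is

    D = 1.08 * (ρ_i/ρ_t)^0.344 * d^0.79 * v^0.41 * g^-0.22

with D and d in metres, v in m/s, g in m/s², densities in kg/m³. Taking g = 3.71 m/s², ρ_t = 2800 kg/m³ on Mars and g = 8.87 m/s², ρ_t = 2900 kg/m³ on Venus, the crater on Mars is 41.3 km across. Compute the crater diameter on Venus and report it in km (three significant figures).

D ≈ 33.7 km

The impactor-only factors (d, v, ρ_i) cancel in the ratio, leaving D_Venus/D_Mars = (g_Venus/g_Mars)^-0.22 · (ρ_t,Mars/ρ_t,Venus)^0.344.
(8.87/3.71)^-0.22 = 2.391^-0.22 = 0.8255
(2800/2900)^0.344 = 0.9655^0.344 = 0.9880
Ratio = 0.8255 × 0.9880 = 0.8156
D_Venus = 0.8156 × 41.3 km = 33.7 km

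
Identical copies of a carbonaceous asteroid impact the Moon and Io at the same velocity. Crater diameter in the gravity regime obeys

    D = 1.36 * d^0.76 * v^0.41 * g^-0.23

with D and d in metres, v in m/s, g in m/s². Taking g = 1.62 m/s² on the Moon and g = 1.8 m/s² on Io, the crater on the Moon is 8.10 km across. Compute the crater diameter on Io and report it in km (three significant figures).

D ≈ 7.91 km

All impactor-dependent factors cancel in the ratio, leaving D_Io/D_Moon = (g_Io/g_Moon)^-0.23.
(1.8/1.62)^-0.23 = 1.111^-0.23 = 0.9761
D_Io = 0.9761 × 8.10 km = 7.91 km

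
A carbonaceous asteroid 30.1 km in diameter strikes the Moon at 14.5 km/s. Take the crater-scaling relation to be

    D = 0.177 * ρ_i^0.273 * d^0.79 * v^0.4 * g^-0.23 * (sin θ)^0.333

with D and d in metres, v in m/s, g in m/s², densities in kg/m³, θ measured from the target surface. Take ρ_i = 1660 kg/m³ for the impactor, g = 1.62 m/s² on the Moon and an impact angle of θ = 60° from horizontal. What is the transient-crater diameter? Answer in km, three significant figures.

In SI units: d = 30100 m, v = 14500 m/s.
ρ_i^0.273 = 1660^0.273 = 7.570
d^0.79 = 30100^0.79 = 3452
v^0.4 = 14500^0.4 = 46.19
g^-0.23 = 1.62^-0.23 = 0.8950
(sin 60°)^0.333 = 0.8660^0.333 = 0.9532
D = 0.177 × 7.570 × 3452 × 46.19 × 0.8950 × 0.9532 = 1.823 × 10^5 m
   = 182.3 km

D ≈ 182 km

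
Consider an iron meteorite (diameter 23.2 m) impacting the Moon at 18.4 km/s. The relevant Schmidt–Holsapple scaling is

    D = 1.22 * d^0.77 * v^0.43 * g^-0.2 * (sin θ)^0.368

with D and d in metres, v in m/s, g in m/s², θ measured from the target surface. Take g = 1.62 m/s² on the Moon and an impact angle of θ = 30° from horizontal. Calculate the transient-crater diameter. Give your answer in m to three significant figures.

In SI units: v = 18400 m/s.
d^0.77 = 23.2^0.77 = 11.26
v^0.43 = 18400^0.43 = 68.21
g^-0.2 = 1.62^-0.2 = 0.9080
(sin 30°)^0.368 = 0.5000^0.368 = 0.7749
D = 1.22 × 11.26 × 68.21 × 0.9080 × 0.7749 = 659.3 m

D ≈ 659 m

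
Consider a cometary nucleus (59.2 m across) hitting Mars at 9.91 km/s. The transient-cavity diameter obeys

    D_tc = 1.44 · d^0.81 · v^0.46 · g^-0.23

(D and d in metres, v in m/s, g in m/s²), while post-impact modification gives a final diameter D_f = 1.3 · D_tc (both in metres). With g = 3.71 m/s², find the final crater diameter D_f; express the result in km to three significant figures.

D_f ≈ 2.60 km

v = 9910 m/s.
d^0.81 = 59.2^0.81 = 27.26
v^0.46 = 9910^0.46 = 68.90
g^-0.23 = 3.71^-0.23 = 0.7397
D_tc = 1.44 × 27.26 × 68.90 × 0.7397 = 2001 m
D_f = 1.3 × 2001 = 2601 m
     = 2.601 km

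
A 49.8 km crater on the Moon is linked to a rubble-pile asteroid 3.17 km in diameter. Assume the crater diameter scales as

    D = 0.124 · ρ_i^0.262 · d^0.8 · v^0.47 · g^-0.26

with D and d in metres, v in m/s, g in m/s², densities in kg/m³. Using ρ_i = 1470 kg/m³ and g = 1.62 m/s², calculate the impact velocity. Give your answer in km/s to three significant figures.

Rearranging for v: v = [D / (0.124 · 1470^0.262 · 3170^0.8 · 1.62^-0.26)]^(1/0.47).
D = 49800 m.
1470^0.262 = 6.758
3170^0.8 = 632.2
1.62^-0.26 = 0.8821
Denominator = 0.124 × 6.758 × 632.2 × 0.8821 = 467.3
D / 467.3 = 49800 / 467.3 = 106.6
v = 106.6^(1/0.47) = 106.6^2.1277 = 20628 m/s

v ≈ 20.6 km/s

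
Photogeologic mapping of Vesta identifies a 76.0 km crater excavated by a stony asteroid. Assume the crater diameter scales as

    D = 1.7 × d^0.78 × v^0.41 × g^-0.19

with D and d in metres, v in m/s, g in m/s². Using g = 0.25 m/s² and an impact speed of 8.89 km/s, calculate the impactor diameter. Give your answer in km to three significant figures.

d ≈ 5.49 km

Rearranging for d: d = [D / (1.7 · 8890^0.41 · 0.25^-0.19)]^(1/0.78).
D = 76000 m.
8890^0.41 = 41.60
0.25^-0.19 = 1.301
Denominator = 1.7 × 41.60 × 1.301 = 92.01
D / 92.01 = 76000 / 92.01 = 826.0
d = 826.0^(1/0.78) = 826.0^1.2821 = 5494 m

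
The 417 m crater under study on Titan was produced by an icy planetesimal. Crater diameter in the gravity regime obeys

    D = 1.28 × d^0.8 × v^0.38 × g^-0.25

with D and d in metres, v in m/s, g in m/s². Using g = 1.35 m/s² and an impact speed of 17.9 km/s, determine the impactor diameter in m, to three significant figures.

Rearranging for d: d = [D / (1.28 · 17900^0.38 · 1.35^-0.25)]^(1/0.8).
17900^0.38 = 41.31
1.35^-0.25 = 0.9277
Denominator = 1.28 × 41.31 × 0.9277 = 49.05
D / 49.05 = 417 / 49.05 = 8.502
d = 8.502^(1/0.8) = 8.502^1.25 = 14.52 m

d ≈ 14.5 m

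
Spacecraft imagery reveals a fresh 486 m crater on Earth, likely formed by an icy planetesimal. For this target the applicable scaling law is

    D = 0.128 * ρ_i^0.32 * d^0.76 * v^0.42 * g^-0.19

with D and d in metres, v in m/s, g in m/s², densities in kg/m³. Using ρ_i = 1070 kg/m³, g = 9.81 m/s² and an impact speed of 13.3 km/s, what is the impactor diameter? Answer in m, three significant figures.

Rearranging for d: d = [D / (0.128 · 1070^0.32 · 13300^0.42 · 9.81^-0.19)]^(1/0.76).
1070^0.32 = 9.320
13300^0.42 = 53.95
9.81^-0.19 = 0.6480
Denominator = 0.128 × 9.320 × 53.95 × 0.6480 = 41.71
D / 41.71 = 486 / 41.71 = 11.65
d = 11.65^(1/0.76) = 11.65^1.3158 = 25.30 m

d ≈ 25.3 m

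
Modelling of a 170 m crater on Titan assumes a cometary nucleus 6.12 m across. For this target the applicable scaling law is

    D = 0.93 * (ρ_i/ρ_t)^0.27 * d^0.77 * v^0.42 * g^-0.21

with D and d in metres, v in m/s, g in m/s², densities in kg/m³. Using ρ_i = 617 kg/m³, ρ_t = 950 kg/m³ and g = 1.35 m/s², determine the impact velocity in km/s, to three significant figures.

Rearranging for v: v = [D / (0.93 · (617/950)^0.27 · 6.12^0.77 · 1.35^-0.21)]^(1/0.42).
(617/950)^0.27 = 0.8900
6.12^0.77 = 4.035
1.35^-0.21 = 0.9389
Denominator = 0.93 × 0.8900 × 4.035 × 0.9389 = 3.136
D / 3.136 = 170 / 3.136 = 54.21
v = 54.21^(1/0.42) = 54.21^2.381 = 13454 m/s

v ≈ 13.5 km/s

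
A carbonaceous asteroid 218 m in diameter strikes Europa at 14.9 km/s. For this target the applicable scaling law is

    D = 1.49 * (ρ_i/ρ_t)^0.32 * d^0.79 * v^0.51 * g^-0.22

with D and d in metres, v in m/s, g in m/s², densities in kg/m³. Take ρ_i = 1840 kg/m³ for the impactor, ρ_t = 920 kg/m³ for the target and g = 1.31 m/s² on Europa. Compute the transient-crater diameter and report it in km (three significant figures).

In SI units: v = 14900 m/s.
(ρ_i/ρ_t)^0.32 = (1840/920)^0.32 = 1.248
d^0.79 = 218^0.79 = 70.37
v^0.51 = 14900^0.51 = 134.4
g^-0.22 = 1.31^-0.22 = 0.9423
D = 1.49 × 1.248 × 70.37 × 134.4 × 0.9423 = 16572 m
   = 16.57 km

D ≈ 16.6 km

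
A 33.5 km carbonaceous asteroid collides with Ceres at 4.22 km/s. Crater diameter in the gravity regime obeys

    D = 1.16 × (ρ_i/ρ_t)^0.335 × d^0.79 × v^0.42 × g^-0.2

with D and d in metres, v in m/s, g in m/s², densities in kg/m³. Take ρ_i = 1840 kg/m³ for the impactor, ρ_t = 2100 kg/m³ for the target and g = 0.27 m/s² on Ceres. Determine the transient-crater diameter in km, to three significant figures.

D ≈ 180 km

In SI units: d = 33500 m, v = 4220 m/s.
(ρ_i/ρ_t)^0.335 = (1840/2100)^0.335 = 0.9567
d^0.79 = 33500^0.79 = 3757
v^0.42 = 4220^0.42 = 33.31
g^-0.2 = 0.27^-0.2 = 1.299
D = 1.16 × 0.9567 × 3757 × 33.31 × 1.299 = 1.804 × 10^5 m
   = 180.4 km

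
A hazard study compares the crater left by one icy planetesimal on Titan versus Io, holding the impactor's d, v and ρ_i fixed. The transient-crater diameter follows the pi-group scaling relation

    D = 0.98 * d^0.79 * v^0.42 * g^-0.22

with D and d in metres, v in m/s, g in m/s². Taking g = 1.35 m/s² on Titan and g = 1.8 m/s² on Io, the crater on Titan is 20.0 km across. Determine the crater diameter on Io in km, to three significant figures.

D ≈ 18.8 km

All impactor-dependent factors cancel in the ratio, leaving D_Io/D_Titan = (g_Io/g_Titan)^-0.22.
(1.8/1.35)^-0.22 = 1.333^-0.22 = 0.9387
D_Io = 0.9387 × 20.0 km = 18.8 km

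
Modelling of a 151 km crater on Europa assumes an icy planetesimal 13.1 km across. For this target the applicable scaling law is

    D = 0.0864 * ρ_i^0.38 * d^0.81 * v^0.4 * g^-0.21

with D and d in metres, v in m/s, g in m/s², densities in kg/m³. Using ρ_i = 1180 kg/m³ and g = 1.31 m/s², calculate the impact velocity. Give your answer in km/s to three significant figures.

v ≈ 25.8 km/s

Rearranging for v: v = [D / (0.0864 · 1180^0.38 · 13100^0.81 · 1.31^-0.21)]^(1/0.4).
D = 151000 m.
1180^0.38 = 14.70
13100^0.81 = 2163
1.31^-0.21 = 0.9449
Denominator = 0.0864 × 14.70 × 2163 × 0.9449 = 2596
D / 2596 = 151000 / 2596 = 58.17
v = 58.17^(1/0.4) = 58.17^2.5 = 25808 m/s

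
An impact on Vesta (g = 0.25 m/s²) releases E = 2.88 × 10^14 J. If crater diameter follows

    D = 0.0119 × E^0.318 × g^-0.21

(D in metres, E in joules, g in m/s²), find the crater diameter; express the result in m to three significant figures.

E^0.318 = (2.88 × 10^14)^0.318 = 3.964 × 10^4
g^-0.21 = 0.25^-0.21 = 1.338
D = 0.0119 × 3.964 × 10^4 × 1.338 = 631.2 m

D ≈ 631 m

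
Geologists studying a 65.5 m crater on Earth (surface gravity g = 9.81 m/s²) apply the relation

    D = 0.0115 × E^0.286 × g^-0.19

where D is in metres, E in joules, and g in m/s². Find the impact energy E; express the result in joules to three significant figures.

E ≈ 6.17 × 10^13 J

Rearranging: E = [D / (0.0115 · g^-0.19)]^(1/0.286).
g^-0.19 = 9.81^-0.19 = 0.6480
D / (0.0115 × 0.6480) = 65.5 / (7.452 × 10^-3) = 8.790 × 10^3
E = (8.790 × 10^3)^3.4965 = 6.168 × 10^13 J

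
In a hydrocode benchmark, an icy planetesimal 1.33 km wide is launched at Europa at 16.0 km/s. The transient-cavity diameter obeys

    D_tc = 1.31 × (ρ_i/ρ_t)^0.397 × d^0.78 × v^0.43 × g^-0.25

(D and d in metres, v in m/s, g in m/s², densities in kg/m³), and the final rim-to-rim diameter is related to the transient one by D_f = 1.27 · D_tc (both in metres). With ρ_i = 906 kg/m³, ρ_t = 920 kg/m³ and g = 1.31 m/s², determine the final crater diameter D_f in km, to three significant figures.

D_f ≈ 27.1 km

In SI: d = 1330 m, v = 16000 m/s.
(ρ_i/ρ_t)^0.397 = (906/920)^0.397 = 0.9939
d^0.78 = 1330^0.78 = 273.3
v^0.43 = 16000^0.43 = 64.23
g^-0.25 = 1.31^-0.25 = 0.9347
D_tc = 1.31 × 0.9939 × 273.3 × 64.23 × 0.9347 = 21360 m
D_f = 1.27 × 21360 = 27127 m
     = 27.13 km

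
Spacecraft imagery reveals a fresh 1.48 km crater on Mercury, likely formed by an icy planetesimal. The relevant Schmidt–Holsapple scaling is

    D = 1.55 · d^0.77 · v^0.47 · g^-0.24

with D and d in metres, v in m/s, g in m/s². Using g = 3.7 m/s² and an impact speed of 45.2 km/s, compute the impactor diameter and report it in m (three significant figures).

d ≈ 16.1 m

Rearranging for d: d = [D / (1.55 · 45200^0.47 · 3.7^-0.24)]^(1/0.77).
D = 1480 m.
45200^0.47 = 154.1
3.7^-0.24 = 0.7305
Denominator = 1.55 × 154.1 × 0.7305 = 174.5
D / 174.5 = 1480 / 174.5 = 8.481
d = 8.481^(1/0.77) = 8.481^1.2987 = 16.06 m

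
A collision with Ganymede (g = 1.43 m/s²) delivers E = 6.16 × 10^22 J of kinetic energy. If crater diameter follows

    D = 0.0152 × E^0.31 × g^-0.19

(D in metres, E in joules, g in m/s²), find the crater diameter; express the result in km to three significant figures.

D ≈ 165 km

E^0.31 = (6.16 × 10^22)^0.31 = 1.161 × 10^7
g^-0.19 = 1.43^-0.19 = 0.9343
D = 0.0152 × 1.161 × 10^7 × 0.9343 = 1.649 × 10^5 m
   = 164.9 km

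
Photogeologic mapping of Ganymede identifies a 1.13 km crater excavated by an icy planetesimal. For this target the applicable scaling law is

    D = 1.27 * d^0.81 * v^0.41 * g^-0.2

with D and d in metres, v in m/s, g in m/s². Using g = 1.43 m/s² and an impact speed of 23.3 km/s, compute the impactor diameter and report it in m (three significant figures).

d ≈ 29.4 m

Rearranging for d: d = [D / (1.27 · 23300^0.41 · 1.43^-0.2)]^(1/0.81).
D = 1130 m.
23300^0.41 = 61.75
1.43^-0.2 = 0.9310
Denominator = 1.27 × 61.75 × 0.9310 = 73.01
D / 73.01 = 1130 / 73.01 = 15.48
d = 15.48^(1/0.81) = 15.48^1.2346 = 29.44 m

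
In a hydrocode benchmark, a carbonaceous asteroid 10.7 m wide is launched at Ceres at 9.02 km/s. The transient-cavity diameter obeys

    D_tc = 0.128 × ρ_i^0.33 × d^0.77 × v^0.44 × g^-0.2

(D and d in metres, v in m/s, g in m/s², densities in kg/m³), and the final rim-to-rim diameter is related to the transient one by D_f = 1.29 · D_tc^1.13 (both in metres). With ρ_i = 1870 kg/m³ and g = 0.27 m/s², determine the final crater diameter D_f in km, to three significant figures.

v = 9020 m/s.
ρ_i^0.33 = 1870^0.33 = 12.01
d^0.77 = 10.7^0.77 = 6.203
v^0.44 = 9020^0.44 = 54.99
g^-0.2 = 0.27^-0.2 = 1.299
D_tc = 0.128 × 12.01 × 6.203 × 54.99 × 1.299 = 681.2 m
D_f = 1.29 × (681.2)^1.13 = 2052 m
     = 2.052 km

D_f ≈ 2.05 km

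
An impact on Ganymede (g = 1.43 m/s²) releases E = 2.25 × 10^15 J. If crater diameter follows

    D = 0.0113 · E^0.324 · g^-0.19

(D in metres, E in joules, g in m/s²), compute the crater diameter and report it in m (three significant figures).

D ≈ 995 m

E^0.324 = (2.25 × 10^15)^0.324 = 9.421 × 10^4
g^-0.19 = 1.43^-0.19 = 0.9343
D = 0.0113 × 9.421 × 10^4 × 0.9343 = 994.6 m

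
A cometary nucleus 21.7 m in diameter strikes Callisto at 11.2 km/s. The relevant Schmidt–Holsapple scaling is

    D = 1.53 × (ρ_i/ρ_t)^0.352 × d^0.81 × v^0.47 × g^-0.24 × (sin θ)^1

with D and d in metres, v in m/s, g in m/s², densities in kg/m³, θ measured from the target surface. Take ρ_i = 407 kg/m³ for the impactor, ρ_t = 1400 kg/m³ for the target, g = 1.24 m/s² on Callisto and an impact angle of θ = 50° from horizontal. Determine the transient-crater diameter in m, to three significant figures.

In SI units: v = 11200 m/s.
(ρ_i/ρ_t)^0.352 = (407/1400)^0.352 = 0.6474
d^0.81 = 21.7^0.81 = 12.09
v^0.47 = 11200^0.47 = 80.01
g^-0.24 = 1.24^-0.24 = 0.9497
(sin 50°)^1 = 0.7660^1 = 0.7660
D = 1.53 × 0.6474 × 12.09 × 80.01 × 0.9497 × 0.7660 = 697.0 m

D ≈ 697 m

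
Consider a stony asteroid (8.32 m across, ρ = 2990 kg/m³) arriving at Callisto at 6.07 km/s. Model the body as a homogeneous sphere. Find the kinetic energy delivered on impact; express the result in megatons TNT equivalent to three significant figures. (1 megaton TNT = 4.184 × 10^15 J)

E ≈ 3.97 × 10^-3 Mt TNT

v = 6070 m/s.
Mass m = (π/6) ρ d³ = (π/6) × 2990 × (8.32)³ = 9.017 × 10^5 kg
E = ½ m v² = 0.5 × 9.017 × 10^5 × (6070)² = 1.661 × 10^13 J
   = 1.661 × 10^13 / 4.184×10^15 = 3.970 × 10^-3 Mt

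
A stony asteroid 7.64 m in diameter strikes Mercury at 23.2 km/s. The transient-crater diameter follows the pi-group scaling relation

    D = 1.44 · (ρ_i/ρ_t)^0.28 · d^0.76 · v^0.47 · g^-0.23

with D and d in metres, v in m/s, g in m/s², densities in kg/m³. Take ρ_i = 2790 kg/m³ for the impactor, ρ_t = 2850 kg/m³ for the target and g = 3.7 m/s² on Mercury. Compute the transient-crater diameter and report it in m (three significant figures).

In SI units: v = 23200 m/s.
(ρ_i/ρ_t)^0.28 = (2790/2850)^0.28 = 0.9941
d^0.76 = 7.64^0.76 = 4.690
v^0.47 = 23200^0.47 = 112.7
g^-0.23 = 3.7^-0.23 = 0.7401
D = 1.44 × 0.9941 × 4.690 × 112.7 × 0.7401 = 560.0 m

D ≈ 560 m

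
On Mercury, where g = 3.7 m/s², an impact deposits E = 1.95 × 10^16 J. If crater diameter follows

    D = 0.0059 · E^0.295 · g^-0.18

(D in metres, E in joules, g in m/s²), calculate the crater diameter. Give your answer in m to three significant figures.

D ≈ 298 m

E^0.295 = (1.95 × 10^16)^0.295 = 6.391 × 10^4
g^-0.18 = 3.7^-0.18 = 0.7902
D = 0.0059 × 6.391 × 10^4 × 0.7902 = 298.0 m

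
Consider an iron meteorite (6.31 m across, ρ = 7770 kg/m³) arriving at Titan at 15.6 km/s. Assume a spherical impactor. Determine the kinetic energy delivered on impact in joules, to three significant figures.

v = 15600 m/s.
Mass m = (π/6) ρ d³ = (π/6) × 7770 × (6.31)³ = 1.022 × 10^6 kg
E = ½ m v² = 0.5 × 1.022 × 10^6 × (15600)² = 1.244 × 10^14 J

E ≈ 1.24 × 10^14 J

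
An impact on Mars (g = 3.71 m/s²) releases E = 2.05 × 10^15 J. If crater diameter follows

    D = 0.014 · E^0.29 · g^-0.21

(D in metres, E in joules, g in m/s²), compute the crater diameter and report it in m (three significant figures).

E^0.29 = (2.05 × 10^15)^0.29 = 2.757 × 10^4
g^-0.21 = 3.71^-0.21 = 0.7593
D = 0.014 × 2.757 × 10^4 × 0.7593 = 293.1 m

D ≈ 293 m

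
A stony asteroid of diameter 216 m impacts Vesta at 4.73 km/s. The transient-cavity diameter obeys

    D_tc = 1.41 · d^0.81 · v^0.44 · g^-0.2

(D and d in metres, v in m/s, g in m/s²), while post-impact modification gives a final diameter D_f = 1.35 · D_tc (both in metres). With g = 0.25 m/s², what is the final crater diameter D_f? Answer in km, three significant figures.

D_f ≈ 8.09 km

v = 4730 m/s.
d^0.81 = 216^0.81 = 77.79
v^0.44 = 4730^0.44 = 41.39
g^-0.2 = 0.25^-0.2 = 1.320
D_tc = 1.41 × 77.79 × 41.39 × 1.320 = 5993 m
D_f = 1.35 × 5993 = 8091 m
     = 8.091 km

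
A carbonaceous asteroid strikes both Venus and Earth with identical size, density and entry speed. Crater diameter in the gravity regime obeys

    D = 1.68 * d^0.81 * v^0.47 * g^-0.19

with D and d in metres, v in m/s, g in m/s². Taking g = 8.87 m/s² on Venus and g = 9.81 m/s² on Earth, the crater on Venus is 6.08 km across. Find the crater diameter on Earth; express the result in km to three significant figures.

All impactor-dependent factors cancel in the ratio, leaving D_Earth/D_Venus = (g_Earth/g_Venus)^-0.19.
(9.81/8.87)^-0.19 = 1.106^-0.19 = 0.9810
D_Earth = 0.9810 × 6.08 km = 5.96 km

D ≈ 5.96 km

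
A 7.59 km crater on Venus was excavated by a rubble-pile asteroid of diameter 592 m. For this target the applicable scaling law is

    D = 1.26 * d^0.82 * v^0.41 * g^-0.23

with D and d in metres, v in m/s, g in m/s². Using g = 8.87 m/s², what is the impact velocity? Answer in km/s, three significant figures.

v ≈ 16.1 km/s

Rearranging for v: v = [D / (1.26 · 592^0.82 · 8.87^-0.23)]^(1/0.41).
D = 7590 m.
592^0.82 = 187.6
8.87^-0.23 = 0.6053
Denominator = 1.26 × 187.6 × 0.6053 = 143.1
D / 143.1 = 7590 / 143.1 = 53.04
v = 53.04^(1/0.41) = 53.04^2.439 = 16081 m/s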